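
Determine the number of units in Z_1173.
704

Prime factorization: 1173 = 3 × 17 × 23
Using the formula φ(n) = n × Π(1 - 1/p) for each prime factor p:
φ(1173) = 1173 × (1 - 1/3) × (1 - 1/17) × (1 - 1/23)
φ(1173) = 704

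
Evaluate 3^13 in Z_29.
Using repeated squaring. 13 = 8 + 4 + 1 (binary 1101). Repeated squaring mod 29: 3^1 ≡ 3; 3^2 ≡ 3² = 9 ≡ 9; 3^4 ≡ 9² = 81 ≡ 23; 3^8 ≡ 23² = 529 ≡ 7. Multiply: 3^13 = 3^8 × 3^4 × 3^1 ≡ 7 × 23 × 3 (mod 29): 7 × 23 = 161 ≡ 16; 16 × 3 = 48 ≡ 19. So 3^13 ≡ 19 (mod 29).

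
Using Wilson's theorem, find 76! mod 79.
(78)! = (76)! × (77) × (78) ≡ -1 (mod 79). So (76)! ≡ -1 × [(78)(77)]^(-1) ≡ 39 (mod 79)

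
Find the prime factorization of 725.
5^2 × 29

Divide by primes starting from smallest:
725 ÷ 5 = 145
145 ÷ 5 = 29
29 ÷ 29 = 1

725 = 5^2 × 29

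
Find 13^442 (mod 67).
Using Fermat: 13^{66} ≡ 1 (mod 67). 442 ≡ 46 (mod 66). So 13^{442} ≡ 13^{46} ≡ 10 (mod 67)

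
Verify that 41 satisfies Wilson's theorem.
(40)! mod 41 = 40. Since this equals -1 (mod 41), Wilson confirms 41 is prime.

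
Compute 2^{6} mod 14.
8

Using successive squaring:
Binary expansion of 6: 110
Powers of 2 mod 14 (each is the square of the previous):
  2^1 ≡ 2 (mod 14)
  2^2 ≡ 2² = 4 ≡ 4 (mod 14)
  2^4 ≡ 4² = 16 ≡ 2 (mod 14)
6 = 4 + 2, so 2^6 = 2^4 × 2^2 ≡ 2 × 4 (mod 14)
Multiplying step by step:
  2 × 4 = 8 ≡ 8 (mod 14)
Result: 2^6 ≡ 8 (mod 14)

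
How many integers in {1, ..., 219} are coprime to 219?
144

Prime factorization: 219 = 3 × 73
Using the formula φ(n) = n × Π(1 - 1/p) for each prime factor p:
φ(219) = 219 × (1 - 1/3) × (1 - 1/73)
φ(219) = 144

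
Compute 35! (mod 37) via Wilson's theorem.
(36)! = (35)! × (36) ≡ -1 (mod 37). So (35)! ≡ -1 × (36)^(-1) ≡ (-1)×(-1) = 1 (mod 37)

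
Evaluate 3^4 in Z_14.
4 = 4 (binary 100). Repeated squaring mod 14: 3^1 ≡ 3; 3^2 ≡ 3² = 9 ≡ 9; 3^4 ≡ 9² = 81 ≡ 11. So 3^4 ≡ 11 (mod 14).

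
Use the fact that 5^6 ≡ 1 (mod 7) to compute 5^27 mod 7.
By Fermat: 5^{6} ≡ 1 (mod 7). 27 = 4×6 + 3. So 5^{27} ≡ 5^{3} ≡ 6 (mod 7)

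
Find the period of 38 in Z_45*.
Powers of 38 mod 45: 38^1≡38, 38^2≡4, 38^3≡17, 38^4≡16, 38^5≡23, 38^6≡19, 38^7≡2, 38^8≡31, 38^9≡8, 38^10≡34, 38^11≡32, 38^12≡1. Order = 12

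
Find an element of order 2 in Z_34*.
33 has order 2 mod 34 since 33^{2} ≡ 1 (mod 34) and no smaller power works.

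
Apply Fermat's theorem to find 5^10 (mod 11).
By Fermat's Little Theorem, 5^{10} ≡ 1 (mod 11) since 11 is prime and gcd(5, 11) = 1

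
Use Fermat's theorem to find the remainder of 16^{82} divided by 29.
23

By Fermat's Little Theorem, a^(p-1) ≡ 1 (mod p) for prime p and gcd(a, p) = 1
Here p = 29, so 16^28 ≡ 1 (mod 29)
We can reduce the exponent: 82 mod 28 = 26
So 16^82 ≡ 16^26 (mod 29)
Computing: 16^26 mod 29 = 23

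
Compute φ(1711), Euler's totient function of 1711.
1624

Prime factorization: 1711 = 29 × 59
Using the formula φ(n) = n × Π(1 - 1/p) for each prime factor p:
φ(1711) = 1711 × (1 - 1/29) × (1 - 1/59)
φ(1711) = 1624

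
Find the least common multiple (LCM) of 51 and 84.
1428

First find GCD(51, 84) using the Euclidean algorithm:
51 = 0 × 84 + 51
84 = 1 × 51 + 33
51 = 1 × 33 + 18
33 = 1 × 18 + 15
18 = 1 × 15 + 3
15 = 5 × 3 + 0
GCD(51, 84) = 3

LCM formula: LCM(a, b) = (a × b) / GCD(a, b)
LCM(51, 84) = (51 × 84) / 3
LCM(51, 84) = 4284 / 3
LCM(51, 84) = 1428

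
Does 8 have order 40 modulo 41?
p - 1 = 40 has prime divisors 2, 5. Check 8^(40/q) mod 41 for each: 8^(40/2) = 8^20 ≡ 1, 8^(40/5) = 8^8 ≡ 16 (mod 41). Since 8^20 ≡ 1 (mod 41), the order of 8 divides 20 (in fact the order is 20) ≠ 40, so it is not a primitive root.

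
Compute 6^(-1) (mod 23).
6^(-1) ≡ 4 (mod 23). Verification: 6 × 4 = 24 ≡ 1 (mod 23)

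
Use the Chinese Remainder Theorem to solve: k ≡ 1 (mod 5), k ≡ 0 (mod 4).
M = 5 × 4 = 20. M₁ = 4, y₁ ≡ 4 (mod 5). M₂ = 5, y₂ ≡ 1 (mod 4). k = 1×4×4 + 0×5×1 ≡ 16 (mod 20)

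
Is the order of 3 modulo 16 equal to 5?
No, the actual order is 4, not 5.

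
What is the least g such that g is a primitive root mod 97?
p - 1 = 96 has prime divisors 2, 3. h is a primitive root mod 97 iff h^(96/q) ≢ 1 (mod 97) for each such q.
h = 2: 2^48 ≡ 1, 2^32 ≡ 35 (mod 97); 2^48 ≡ 1, so not a primitive root.
h = 3: 3^48 ≡ 1, 3^32 ≡ 35 (mod 97); 3^48 ≡ 1, so not a primitive root.
h = 4: 4^48 ≡ 1, 4^32 ≡ 61 (mod 97); 4^48 ≡ 1, so not a primitive root.
h = 5: 5^48 ≡ 96, 5^32 ≡ 35 (mod 97); none is 1, so 5 has order 96 and is a primitive root.
The smallest primitive root mod 97 is g = 5.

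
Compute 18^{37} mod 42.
18

Using successive squaring:
Binary expansion of 37: 100101
Powers of 18 mod 42 (each is the square of the previous):
  18^1 ≡ 18 (mod 42)
  18^2 ≡ 18² = 324 ≡ 30 (mod 42)
  18^4 ≡ 30² = 900 ≡ 18 (mod 42)
  18^8 ≡ 18² = 324 ≡ 30 (mod 42)
  18^16 ≡ 30² = 900 ≡ 18 (mod 42)
  18^32 ≡ 18² = 324 ≡ 30 (mod 42)
37 = 32 + 4 + 1, so 18^37 = 18^32 × 18^4 × 18^1 ≡ 30 × 18 × 18 (mod 42)
Multiplying step by step:
  30 × 18 = 540 ≡ 36 (mod 42)
  36 × 18 = 648 ≡ 18 (mod 42)
Result: 18^37 ≡ 18 (mod 42)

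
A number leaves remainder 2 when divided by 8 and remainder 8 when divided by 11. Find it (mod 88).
M = 8 × 11 = 88. M₁ = 11, y₁ ≡ 3 (mod 8). M₂ = 8, y₂ ≡ 7 (mod 11). n = 2×11×3 + 8×8×7 ≡ 74 (mod 88)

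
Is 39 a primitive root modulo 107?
No

To verify, check if 39^(106/q) ≢ 1 (mod 107) for each prime divisor q of 106
Divisors of 106 = 106: [1, 2, 53, 106]
  39^(106/2) = 39^53 ≡ 1 (mod 107)
  39^(106/53) = 39^2 ≡ 23 (mod 107)
Conclusion: 39 is not a primitive root modulo 107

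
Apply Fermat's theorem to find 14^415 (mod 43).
By Fermat: 14^{42} ≡ 1 (mod 43). 415 ≡ 37 (mod 42). So 14^{415} ≡ 14^{37} ≡ 15 (mod 43)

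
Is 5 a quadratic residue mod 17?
By Euler's criterion: 5^{8} ≡ 16 (mod 17). Since this equals -1 (≡ 16), 5 is not a QR.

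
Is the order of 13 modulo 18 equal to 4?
No, the actual order is 3, not 4.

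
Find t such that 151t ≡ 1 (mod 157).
151^(-1) ≡ 26 (mod 157). Verification: 151 × 26 = 3926 ≡ 1 (mod 157)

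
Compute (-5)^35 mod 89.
Using repeated squaring. (-5) ≡ 84 (mod 89). 35 = 32 + 2 + 1 (binary 100011). Repeated squaring mod 89: 84^1 ≡ 84; 84^2 ≡ 84² = 7056 ≡ 25; 84^4 ≡ 25² = 625 ≡ 2; 84^8 ≡ 2² = 4 ≡ 4; 84^16 ≡ 4² = 16 ≡ 16; 84^32 ≡ 16² = 256 ≡ 78. Multiply: (-5)^35 ≡ 84^32 × 84^2 × 84^1 ≡ 78 × 25 × 84 (mod 89): 78 × 25 = 1950 ≡ 81; 81 × 84 = 6804 ≡ 40. So (-5)^35 ≡ 40 (mod 89).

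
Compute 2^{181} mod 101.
67

Using successive squaring:
Binary expansion of 181: 10110101
Powers of 2 mod 101 (each is the square of the previous):
  2^1 ≡ 2 (mod 101)
  2^2 ≡ 2² = 4 ≡ 4 (mod 101)
  2^4 ≡ 4² = 16 ≡ 16 (mod 101)
  2^8 ≡ 16² = 256 ≡ 54 (mod 101)
  2^16 ≡ 54² = 2916 ≡ 88 (mod 101)
  2^32 ≡ 88² = 7744 ≡ 68 (mod 101)
  2^64 ≡ 68² = 4624 ≡ 79 (mod 101)
  2^128 ≡ 79² = 6241 ≡ 80 (mod 101)
181 = 128 + 32 + 16 + 4 + 1, so 2^181 = 2^128 × 2^32 × 2^16 × 2^4 × 2^1 ≡ 80 × 68 × 88 × 16 × 2 (mod 101)
Multiplying step by step:
  80 × 68 = 5440 ≡ 87 (mod 101)
  87 × 88 = 7656 ≡ 81 (mod 101)
  81 × 16 = 1296 ≡ 84 (mod 101)
  84 × 2 = 168 ≡ 67 (mod 101)
Result: 2^181 ≡ 67 (mod 101)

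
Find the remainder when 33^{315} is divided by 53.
By Fermat: 33^{52} ≡ 1 (mod 53). 315 = 6×52 + 3. So 33^{315} ≡ 33^{3} ≡ 3 (mod 53)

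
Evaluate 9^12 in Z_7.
Using Fermat: 9^{6} ≡ 1 (mod 7). 12 ≡ 0 (mod 6). So 9^{12} ≡ 9^{0} ≡ 1 (mod 7)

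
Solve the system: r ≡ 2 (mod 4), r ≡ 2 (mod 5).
M = 4 × 5 = 20. M₁ = 5, y₁ ≡ 1 (mod 4). M₂ = 4, y₂ ≡ 4 (mod 5). r = 2×5×1 + 2×4×4 ≡ 2 (mod 20)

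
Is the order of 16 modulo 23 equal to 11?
Yes, ord_23(16) = 11.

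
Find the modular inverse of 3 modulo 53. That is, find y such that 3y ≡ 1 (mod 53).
18

Using Extended Euclidean Algorithm:
gcd(3, 53) = 1
Bezout coefficients: 3 × 18 + 53 × -1 = 1
So 3 × 18 ≡ 1 (mod 53)
The inverse is 18 mod 53 = 18
Verification: 3 × 18 = 54 = 1 × 53 + 1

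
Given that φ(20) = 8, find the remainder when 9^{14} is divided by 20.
By Euler: 9^{8} ≡ 1 (mod 20) since gcd(9, 20) = 1. 14 = 1×8 + 6. So 9^{14} ≡ 9^{6} ≡ 1 (mod 20)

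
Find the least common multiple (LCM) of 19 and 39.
741

First find GCD(19, 39) using the Euclidean algorithm:
19 = 0 × 39 + 19
39 = 2 × 19 + 1
19 = 19 × 1 + 0
GCD(19, 39) = 1

LCM formula: LCM(a, b) = (a × b) / GCD(a, b)
LCM(19, 39) = (19 × 39) / 1
LCM(19, 39) = 741 / 1
LCM(19, 39) = 741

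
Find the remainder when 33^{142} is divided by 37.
By Fermat: 33^{36} ≡ 1 (mod 37). 142 = 3×36 + 34. So 33^{142} ≡ 33^{34} ≡ 7 (mod 37)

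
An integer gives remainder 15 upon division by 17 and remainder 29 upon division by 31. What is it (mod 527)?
M = 17 × 31 = 527. M₁ = 31, y₁ ≡ 11 (mod 17). M₂ = 17, y₂ ≡ 11 (mod 31). y = 15×31×11 + 29×17×11 ≡ 525 (mod 527). The smallest positive such number is 525.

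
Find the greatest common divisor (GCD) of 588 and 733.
1

Using the Euclidean algorithm:
588 = 0 × 733 + 588
733 = 1 × 588 + 145
588 = 4 × 145 + 8
145 = 18 × 8 + 1
8 = 8 × 1 + 0

GCD(588, 733) = 1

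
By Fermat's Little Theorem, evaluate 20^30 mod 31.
By Fermat's Little Theorem, 20^{30} ≡ 1 (mod 31) since 31 is prime and gcd(20, 31) = 1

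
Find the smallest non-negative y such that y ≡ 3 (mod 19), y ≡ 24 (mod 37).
98

Using the Chinese Remainder Theorem:
M = product of moduli = 703
For equation 1: M_1 = 37, 37 ≡ 18 (mod 19), inverse of 37 mod 19 is 18 (check: 18 × 18 = 324 ≡ 1 (mod 19))
For equation 2: M_2 = 19, 19 ≡ 19 (mod 37), inverse of 19 mod 37 is 2 (check: 19 × 2 = 38 ≡ 1 (mod 37))
Combine: y ≡ Σ r_i×M_i×(M_i⁻¹ mod m_i) = 3×37×18 + 24×19×2 = 1998 + 912 = 2910
2910 mod 703 = 98
y ≡ 98 (mod 703)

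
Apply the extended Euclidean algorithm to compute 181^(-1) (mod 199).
Extended GCD: 181(11) + 199(-10) = 1. So 181^(-1) ≡ 11 ≡ 11 (mod 199). Verify: 181 × 11 = 1991 ≡ 1 (mod 199)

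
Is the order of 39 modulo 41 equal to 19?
No, the actual order is 20, not 19.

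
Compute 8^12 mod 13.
Using Fermat: 8^{12} ≡ 1 (mod 13). 12 ≡ 0 (mod 12). So 8^{12} ≡ 8^{0} ≡ 1 (mod 13)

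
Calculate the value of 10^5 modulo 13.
5 = 4 + 1 (binary 101). Repeated squaring mod 13: 10^1 ≡ 10; 10^2 ≡ 10² = 100 ≡ 9; 10^4 ≡ 9² = 81 ≡ 3. Multiply: 10^5 = 10^4 × 10^1 ≡ 3 × 10 (mod 13): 3 × 10 = 30 ≡ 4. So 10^5 ≡ 4 (mod 13).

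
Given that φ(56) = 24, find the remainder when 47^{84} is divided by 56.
By Euler: 47^{24} ≡ 1 (mod 56) since gcd(47, 56) = 1. 84 = 3×24 + 12. So 47^{84} ≡ 47^{12} ≡ 1 (mod 56)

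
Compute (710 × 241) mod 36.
2

(710 × 241) = 171110
171110 mod 36 = 2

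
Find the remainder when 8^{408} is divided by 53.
By Fermat: 8^{52} ≡ 1 (mod 53). 408 = 7×52 + 44. So 8^{408} ≡ 8^{44} ≡ 49 (mod 53)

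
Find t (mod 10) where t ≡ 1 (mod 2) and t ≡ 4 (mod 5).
M = 2 × 5 = 10. M₁ = 5, y₁ ≡ 1 (mod 2). M₂ = 2, y₂ ≡ 3 (mod 5). t = 1×5×1 + 4×2×3 ≡ 9 (mod 10)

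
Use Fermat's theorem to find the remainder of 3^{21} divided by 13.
1

By Fermat's Little Theorem, a^(p-1) ≡ 1 (mod p) for prime p and gcd(a, p) = 1
Here p = 13, so 3^12 ≡ 1 (mod 13)
We can reduce the exponent: 21 mod 12 = 9
So 3^21 ≡ 3^9 (mod 13)
Computing: 3^9 mod 13 = 1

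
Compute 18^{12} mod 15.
6

Using successive squaring:
Binary expansion of 12: 1100
Powers of 18 mod 15 (each is the square of the previous):
  18^1 ≡ 3 (mod 15)
  18^2 ≡ 3² = 9 ≡ 9 (mod 15)
  18^4 ≡ 9² = 81 ≡ 6 (mod 15)
  18^8 ≡ 6² = 36 ≡ 6 (mod 15)
12 = 8 + 4, so 18^12 = 18^8 × 18^4 ≡ 6 × 6 (mod 15)
Multiplying step by step:
  6 × 6 = 36 ≡ 6 (mod 15)
Result: 18^12 ≡ 6 (mod 15)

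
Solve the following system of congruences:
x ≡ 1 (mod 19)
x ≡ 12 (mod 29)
476

Using the Chinese Remainder Theorem:
M = product of moduli = 551
For equation 1: M_1 = 29, 29 ≡ 10 (mod 19), inverse of 29 mod 19 is 2 (check: 10 × 2 = 20 ≡ 1 (mod 19))
For equation 2: M_2 = 19, 19 ≡ 19 (mod 29), inverse of 19 mod 29 is 26 (check: 19 × 26 = 494 ≡ 1 (mod 29))
Combine: x ≡ Σ r_i×M_i×(M_i⁻¹ mod m_i) = 1×29×2 + 12×19×26 = 58 + 5928 = 5986
5986 mod 551 = 476
x ≡ 476 (mod 551)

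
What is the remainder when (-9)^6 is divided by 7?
(-9) ≡ 5 (mod 7). 6 = 4 + 2 (binary 110). Repeated squaring mod 7: 5^1 ≡ 5; 5^2 ≡ 5² = 25 ≡ 4; 5^4 ≡ 4² = 16 ≡ 2. Multiply: (-9)^6 ≡ 5^4 × 5^2 ≡ 2 × 4 (mod 7): 2 × 4 = 8 ≡ 1. So (-9)^6 ≡ 1 (mod 7).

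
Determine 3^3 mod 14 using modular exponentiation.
3 = 2 + 1 (binary 11). Repeated squaring mod 14: 3^1 ≡ 3; 3^2 ≡ 3² = 9 ≡ 9. Multiply: 3^3 = 3^2 × 3^1 ≡ 9 × 3 (mod 14): 9 × 3 = 27 ≡ 13. So 3^3 ≡ 13 (mod 14).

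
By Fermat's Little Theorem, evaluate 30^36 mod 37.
By Fermat's Little Theorem, 30^{36} ≡ 1 (mod 37) since 37 is prime and gcd(30, 37) = 1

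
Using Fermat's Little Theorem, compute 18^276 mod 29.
By Fermat: 18^{28} ≡ 1 (mod 29). 276 ≡ 24 (mod 28). So 18^{276} ≡ 18^{24} ≡ 7 (mod 29)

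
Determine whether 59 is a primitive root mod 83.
p - 1 = 82 has prime divisors 2, 41. Check 59^(82/q) mod 83 for each: 59^(82/2) = 59^41 ≡ 1, 59^(82/41) = 59^2 ≡ 78 (mod 83). Since 59^41 ≡ 1 (mod 83), the order of 59 divides 41 (in fact the order is 41) ≠ 82, so it is not a primitive root.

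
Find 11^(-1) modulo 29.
8

Using Extended Euclidean Algorithm:
gcd(11, 29) = 1
Bezout coefficients: 11 × 8 + 29 × -3 = 1
So 11 × 8 ≡ 1 (mod 29)
The inverse is 8 mod 29 = 8
Verification: 11 × 8 = 88 = 3 × 29 + 1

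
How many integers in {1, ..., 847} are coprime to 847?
660

Prime factorization: 847 = 7 × 11^2
Using the formula φ(n) = n × Π(1 - 1/p) for each prime factor p:
φ(847) = 847 × (1 - 1/7) × (1 - 1/11)
φ(847) = 660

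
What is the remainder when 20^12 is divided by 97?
Using repeated squaring. 12 = 8 + 4 (binary 1100). Repeated squaring mod 97: 20^1 ≡ 20; 20^2 ≡ 20² = 400 ≡ 12; 20^4 ≡ 12² = 144 ≡ 47; 20^8 ≡ 47² = 2209 ≡ 75. Multiply: 20^12 = 20^8 × 20^4 ≡ 75 × 47 (mod 97): 75 × 47 = 3525 ≡ 33. So 20^12 ≡ 33 (mod 97).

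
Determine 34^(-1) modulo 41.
34^(-1) ≡ 35 (mod 41). Verification: 34 × 35 = 1190 ≡ 1 (mod 41)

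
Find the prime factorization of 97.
97

Divide by primes starting from smallest:
97 ÷ 97 = 1

97 = 97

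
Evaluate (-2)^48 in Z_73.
Using repeated squaring. (-2) ≡ 71 (mod 73). 48 = 32 + 16 (binary 110000). Repeated squaring mod 73: 71^1 ≡ 71; 71^2 ≡ 71² = 5041 ≡ 4; 71^4 ≡ 4² = 16 ≡ 16; 71^8 ≡ 16² = 256 ≡ 37; 71^16 ≡ 37² = 1369 ≡ 55; 71^32 ≡ 55² = 3025 ≡ 32. Multiply: (-2)^48 ≡ 71^32 × 71^16 ≡ 32 × 55 (mod 73): 32 × 55 = 1760 ≡ 8. So (-2)^48 ≡ 8 (mod 73).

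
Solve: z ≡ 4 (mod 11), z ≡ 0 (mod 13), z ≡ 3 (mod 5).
M = 11 × 13 × 5 = 715. M₁ = 65, y₁ ≡ 10 (mod 11). M₂ = 55, y₂ ≡ 9 (mod 13). M₃ = 143, y₃ ≡ 2 (mod 5). z = 4×65×10 + 0×55×9 + 3×143×2 ≡ 598 (mod 715)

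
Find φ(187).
160

Prime factorization: 187 = 11 × 17
Using the formula φ(n) = n × Π(1 - 1/p) for each prime factor p:
φ(187) = 187 × (1 - 1/11) × (1 - 1/17)
φ(187) = 160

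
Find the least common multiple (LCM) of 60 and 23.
1380

First find GCD(60, 23) using the Euclidean algorithm:
60 = 2 × 23 + 14
23 = 1 × 14 + 9
14 = 1 × 9 + 5
9 = 1 × 5 + 4
5 = 1 × 4 + 1
4 = 4 × 1 + 0
GCD(60, 23) = 1

LCM formula: LCM(a, b) = (a × b) / GCD(a, b)
LCM(60, 23) = (60 × 23) / 1
LCM(60, 23) = 1380 / 1
LCM(60, 23) = 1380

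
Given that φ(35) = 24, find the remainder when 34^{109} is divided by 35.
By Euler: 34^{24} ≡ 1 (mod 35) since gcd(34, 35) = 1. 109 = 4×24 + 13. So 34^{109} ≡ 34^{13} ≡ 34 (mod 35)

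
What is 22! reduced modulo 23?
By Wilson's theorem, (22)! ≡ -1 ≡ 22 (mod 23)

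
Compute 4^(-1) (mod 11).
3

Using Extended Euclidean Algorithm:
gcd(4, 11) = 1
Bezout coefficients: 4 × 3 + 11 × -1 = 1
So 4 × 3 ≡ 1 (mod 11)
The inverse is 3 mod 11 = 3
Verification: 4 × 3 = 12 = 1 × 11 + 1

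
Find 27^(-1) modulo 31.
23

Using Extended Euclidean Algorithm:
gcd(27, 31) = 1
Bezout coefficients: 27 × -8 + 31 × 7 = 1
So 27 × -8 ≡ 1 (mod 31)
The inverse is -8 mod 31 = 23
Verification: 27 × 23 = 621 = 20 × 31 + 1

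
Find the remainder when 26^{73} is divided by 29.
By Fermat: 26^{28} ≡ 1 (mod 29). 73 = 2×28 + 17. So 26^{73} ≡ 26^{17} ≡ 27 (mod 29)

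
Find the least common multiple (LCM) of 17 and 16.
272

First find GCD(17, 16) using the Euclidean algorithm:
17 = 1 × 16 + 1
16 = 16 × 1 + 0
GCD(17, 16) = 1

LCM formula: LCM(a, b) = (a × b) / GCD(a, b)
LCM(17, 16) = (17 × 16) / 1
LCM(17, 16) = 272 / 1
LCM(17, 16) = 272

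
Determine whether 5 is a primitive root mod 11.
p - 1 = 10 has prime divisors 2, 5. Check 5^(10/q) mod 11 for each: 5^(10/2) = 5^5 ≡ 1, 5^(10/5) = 5^2 ≡ 3 (mod 11). Since 5^5 ≡ 1 (mod 11), the order of 5 divides 5 (in fact the order is 5) ≠ 10, so it is not a primitive root.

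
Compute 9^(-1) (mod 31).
9^(-1) ≡ 7 (mod 31). Verification: 9 × 7 = 63 ≡ 1 (mod 31)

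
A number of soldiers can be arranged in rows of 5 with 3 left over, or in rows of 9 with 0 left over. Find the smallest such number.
M = 5 × 9 = 45. M₁ = 9, y₁ ≡ 4 (mod 5). M₂ = 5, y₂ ≡ 2 (mod 9). z = 3×9×4 + 0×5×2 ≡ 18 (mod 45). The smallest positive such number is 18.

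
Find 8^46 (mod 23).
Using Fermat: 8^{22} ≡ 1 (mod 23). 46 ≡ 2 (mod 22). So 8^{46} ≡ 8^{2} ≡ 18 (mod 23)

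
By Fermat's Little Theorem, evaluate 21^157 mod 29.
By Fermat: 21^{28} ≡ 1 (mod 29). 157 = 5×28 + 17. So 21^{157} ≡ 21^{17} ≡ 19 (mod 29)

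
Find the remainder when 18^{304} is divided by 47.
By Fermat: 18^{46} ≡ 1 (mod 47). 304 = 6×46 + 28. So 18^{304} ≡ 18^{28} ≡ 27 (mod 47)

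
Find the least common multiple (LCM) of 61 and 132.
8052

First find GCD(61, 132) using the Euclidean algorithm:
61 = 0 × 132 + 61
132 = 2 × 61 + 10
61 = 6 × 10 + 1
10 = 10 × 1 + 0
GCD(61, 132) = 1

LCM formula: LCM(a, b) = (a × b) / GCD(a, b)
LCM(61, 132) = (61 × 132) / 1
LCM(61, 132) = 8052 / 1
LCM(61, 132) = 8052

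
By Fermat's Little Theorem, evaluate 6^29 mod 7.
By Fermat: 6^{6} ≡ 1 (mod 7). 29 = 4×6 + 5. So 6^{29} ≡ 6^{5} ≡ 6 (mod 7)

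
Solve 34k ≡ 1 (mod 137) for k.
34^(-1) ≡ 133 (mod 137). Verification: 34 × 133 = 4522 ≡ 1 (mod 137)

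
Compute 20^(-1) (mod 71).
32

Using Extended Euclidean Algorithm:
gcd(20, 71) = 1
Bezout coefficients: 20 × 32 + 71 × -9 = 1
So 20 × 32 ≡ 1 (mod 71)
The inverse is 32 mod 71 = 32
Verification: 20 × 32 = 640 = 9 × 71 + 1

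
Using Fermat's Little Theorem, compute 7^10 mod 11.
By Fermat's Little Theorem, 7^{10} ≡ 1 (mod 11) since 11 is prime and gcd(7, 11) = 1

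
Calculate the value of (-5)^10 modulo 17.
(-5) ≡ 12 (mod 17). 10 = 8 + 2 (binary 1010). Repeated squaring mod 17: 12^1 ≡ 12; 12^2 ≡ 12² = 144 ≡ 8; 12^4 ≡ 8² = 64 ≡ 13; 12^8 ≡ 13² = 169 ≡ 16. Multiply: (-5)^10 ≡ 12^8 × 12^2 ≡ 16 × 8 (mod 17): 16 × 8 = 128 ≡ 9. So (-5)^10 ≡ 9 (mod 17).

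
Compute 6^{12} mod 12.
0

Using successive squaring:
Binary expansion of 12: 1100
Powers of 6 mod 12 (each is the square of the previous):
  6^1 ≡ 6 (mod 12)
  6^2 ≡ 6² = 36 ≡ 0 (mod 12)
  6^4 ≡ 0² = 0 ≡ 0 (mod 12)
  6^8 ≡ 0² = 0 ≡ 0 (mod 12)
12 = 8 + 4, so 6^12 = 6^8 × 6^4 ≡ 0 × 0 (mod 12)
Multiplying step by step:
  0 × 0 = 0 ≡ 0 (mod 12)
Result: 6^12 ≡ 0 (mod 12)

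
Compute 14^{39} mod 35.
14

Using successive squaring:
Binary expansion of 39: 100111
Powers of 14 mod 35 (each is the square of the previous):
  14^1 ≡ 14 (mod 35)
  14^2 ≡ 14² = 196 ≡ 21 (mod 35)
  14^4 ≡ 21² = 441 ≡ 21 (mod 35)
  14^8 ≡ 21² = 441 ≡ 21 (mod 35)
  14^16 ≡ 21² = 441 ≡ 21 (mod 35)
  14^32 ≡ 21² = 441 ≡ 21 (mod 35)
39 = 32 + 4 + 2 + 1, so 14^39 = 14^32 × 14^4 × 14^2 × 14^1 ≡ 21 × 21 × 21 × 14 (mod 35)
Multiplying step by step:
  21 × 21 = 441 ≡ 21 (mod 35)
  21 × 21 = 441 ≡ 21 (mod 35)
  21 × 14 = 294 ≡ 14 (mod 35)
Result: 14^39 ≡ 14 (mod 35)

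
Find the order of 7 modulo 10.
Powers of 7 mod 10: 7^1≡7, 7^2≡9, 7^3≡3, 7^4≡1. Order = 4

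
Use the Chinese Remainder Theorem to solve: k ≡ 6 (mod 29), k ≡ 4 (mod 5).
64

Using the Chinese Remainder Theorem:
M = product of moduli = 145
For equation 1: M_1 = 5, 5 ≡ 5 (mod 29), inverse of 5 mod 29 is 6 (check: 5 × 6 = 30 ≡ 1 (mod 29))
For equation 2: M_2 = 29, 29 ≡ 4 (mod 5), inverse of 29 mod 5 is 4 (check: 4 × 4 = 16 ≡ 1 (mod 5))
Combine: k ≡ Σ r_i×M_i×(M_i⁻¹ mod m_i) = 6×5×6 + 4×29×4 = 180 + 464 = 644
644 mod 145 = 64
k ≡ 64 (mod 145)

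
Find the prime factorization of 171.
3^2 × 19

Divide by primes starting from smallest:
171 ÷ 3 = 57
57 ÷ 3 = 19
19 ÷ 19 = 1

171 = 3^2 × 19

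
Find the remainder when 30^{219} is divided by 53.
By Fermat: 30^{52} ≡ 1 (mod 53). 219 = 4×52 + 11. So 30^{219} ≡ 30^{11} ≡ 23 (mod 53)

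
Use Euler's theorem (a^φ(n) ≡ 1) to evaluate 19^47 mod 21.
By Euler: 19^{12} ≡ 1 (mod 21) since gcd(19, 21) = 1. 47 = 3×12 + 11. So 19^{47} ≡ 19^{11} ≡ 10 (mod 21)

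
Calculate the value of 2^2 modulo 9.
2 = 2 (binary 10). Repeated squaring mod 9: 2^1 ≡ 2; 2^2 ≡ 2² = 4 ≡ 4. So 2^2 ≡ 4 (mod 9).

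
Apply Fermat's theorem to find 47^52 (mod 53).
By Fermat's Little Theorem, 47^{52} ≡ 1 (mod 53) since 53 is prime and gcd(47, 53) = 1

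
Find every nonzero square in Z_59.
QRs mod 59: {1, 3, 4, 5, 7, 9, 12, 15, 16, 17, 19, 20, 21, 22, 25, 26, 27, 28, 29, 35, 36, 41, 45, 46, 48, 49, 51, 53, 57}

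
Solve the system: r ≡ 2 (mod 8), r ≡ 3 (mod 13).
M = 8 × 13 = 104. M₁ = 13, y₁ ≡ 5 (mod 8). M₂ = 8, y₂ ≡ 5 (mod 13). r = 2×13×5 + 3×8×5 ≡ 42 (mod 104)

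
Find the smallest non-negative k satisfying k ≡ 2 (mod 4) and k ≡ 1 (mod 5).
M = 4 × 5 = 20. M₁ = 5, y₁ ≡ 1 (mod 4). M₂ = 4, y₂ ≡ 4 (mod 5). k = 2×5×1 + 1×4×4 ≡ 6 (mod 20)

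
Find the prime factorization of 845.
5 × 13^2

Divide by primes starting from smallest:
845 ÷ 5 = 169
169 ÷ 13 = 13
13 ÷ 13 = 1

845 = 5 × 13^2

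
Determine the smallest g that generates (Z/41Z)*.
6

A primitive root g modulo p has order p-1 = 40
Prime divisors of 40: [2, 5]
g is a primitive root iff g^(40/q) ≢ 1 (mod 41) for each prime divisor q
Testing small values:
  g = 2: 2^20 ≡ 1, 2^8 ≡ 10 (mod 41) → 2^20 ≡ 1, not primitive root
  g = 3: 3^20 ≡ 40, 3^8 ≡ 1 (mod 41) → 3^8 ≡ 1, not primitive root
  g = 4: 4^20 ≡ 1, 4^8 ≡ 18 (mod 41) → 4^20 ≡ 1, not primitive root
  g = 5: 5^20 ≡ 1, 5^8 ≡ 18 (mod 41) → 5^20 ≡ 1, not primitive root
  g = 6: 6^20 ≡ 40, 6^8 ≡ 10 (mod 41) → none is 1, primitive root!
The smallest primitive root is 6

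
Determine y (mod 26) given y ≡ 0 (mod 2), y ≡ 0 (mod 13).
0

Using the Chinese Remainder Theorem:
M = product of moduli = 26
For equation 1: M_1 = 13, 13 ≡ 1 (mod 2), inverse of 13 mod 2 is 1 (check: 1 × 1 = 1 ≡ 1 (mod 2))
For equation 2: M_2 = 2, 2 ≡ 2 (mod 13), inverse of 2 mod 13 is 7 (check: 2 × 7 = 14 ≡ 1 (mod 13))
Combine: y ≡ Σ r_i×M_i×(M_i⁻¹ mod m_i) = 0×13×1 + 0×2×7 = 0 + 0 = 0
0 mod 26 = 0
y ≡ 0 (mod 26)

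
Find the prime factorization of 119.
7 × 17

Divide by primes starting from smallest:
119 ÷ 7 = 17
17 ÷ 17 = 1

119 = 7 × 17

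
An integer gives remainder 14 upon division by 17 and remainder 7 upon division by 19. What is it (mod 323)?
M = 17 × 19 = 323. M₁ = 19, y₁ ≡ 9 (mod 17). M₂ = 17, y₂ ≡ 9 (mod 19). m = 14×19×9 + 7×17×9 ≡ 235 (mod 323). The smallest positive such number is 235.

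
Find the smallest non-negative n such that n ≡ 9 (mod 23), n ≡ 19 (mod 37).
722

Using the Chinese Remainder Theorem:
M = product of moduli = 851
For equation 1: M_1 = 37, 37 ≡ 14 (mod 23), inverse of 37 mod 23 is 5 (check: 14 × 5 = 70 ≡ 1 (mod 23))
For equation 2: M_2 = 23, 23 ≡ 23 (mod 37), inverse of 23 mod 37 is 29 (check: 23 × 29 = 667 ≡ 1 (mod 37))
Combine: n ≡ Σ r_i×M_i×(M_i⁻¹ mod m_i) = 9×37×5 + 19×23×29 = 1665 + 12673 = 14338
14338 mod 851 = 722
n ≡ 722 (mod 851)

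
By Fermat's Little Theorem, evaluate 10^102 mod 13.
By Fermat: 10^{12} ≡ 1 (mod 13). 102 = 8×12 + 6. So 10^{102} ≡ 10^{6} ≡ 1 (mod 13)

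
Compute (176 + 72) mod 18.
14

(176 + 72) = 248
248 mod 18 = 14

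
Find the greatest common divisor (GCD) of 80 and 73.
1

Using the Euclidean algorithm:
80 = 1 × 73 + 7
73 = 10 × 7 + 3
7 = 2 × 3 + 1
3 = 3 × 1 + 0

GCD(80, 73) = 1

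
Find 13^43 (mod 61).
Using repeated squaring. 43 = 32 + 8 + 2 + 1 (binary 101011). Repeated squaring mod 61: 13^1 ≡ 13; 13^2 ≡ 13² = 169 ≡ 47; 13^4 ≡ 47² = 2209 ≡ 13; 13^8 ≡ 13² = 169 ≡ 47; 13^16 ≡ 47² = 2209 ≡ 13; 13^32 ≡ 13² = 169 ≡ 47. Multiply: 13^43 = 13^32 × 13^8 × 13^2 × 13^1 ≡ 47 × 47 × 47 × 13 (mod 61): 47 × 47 = 2209 ≡ 13; 13 × 47 = 611 ≡ 1; 1 × 13 = 13 ≡ 13. So 13^43 ≡ 13 (mod 61).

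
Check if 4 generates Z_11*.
p - 1 = 10 has prime divisors 2, 5. Check 4^(10/q) mod 11 for each: 4^(10/2) = 4^5 ≡ 1, 4^(10/5) = 4^2 ≡ 5 (mod 11). Since 4^5 ≡ 1 (mod 11), the order of 4 divides 5 (in fact the order is 5) ≠ 10, so it is not a primitive root.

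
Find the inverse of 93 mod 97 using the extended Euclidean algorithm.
Extended GCD: 93(24) + 97(-23) = 1. So 93^(-1) ≡ 24 ≡ 24 (mod 97). Verify: 93 × 24 = 2232 ≡ 1 (mod 97)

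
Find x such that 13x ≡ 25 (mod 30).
25

Since gcd(13, 30) = 1 divides 25, a solution exists.
Multiply both sides by the inverse of 13 mod 30:
  13^(-1) mod 30 = 7
  x ≡ 7 × 25 ≡ 175 ≡ 25 (mod 30)
Verification: 13 × 25 = 325 = 10 × 30 + 25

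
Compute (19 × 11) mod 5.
4

(19 × 11) = 209
209 mod 5 = 4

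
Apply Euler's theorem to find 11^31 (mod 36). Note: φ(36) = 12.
By Euler: 11^{12} ≡ 1 (mod 36) since gcd(11, 36) = 1. 31 = 2×12 + 7. So 11^{31} ≡ 11^{7} ≡ 11 (mod 36)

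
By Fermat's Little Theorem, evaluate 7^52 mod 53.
By Fermat's Little Theorem, 7^{52} ≡ 1 (mod 53) since 53 is prime and gcd(7, 53) = 1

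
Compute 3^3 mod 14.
3 = 2 + 1 (binary 11). Repeated squaring mod 14: 3^1 ≡ 3; 3^2 ≡ 3² = 9 ≡ 9. Multiply: 3^3 = 3^2 × 3^1 ≡ 9 × 3 (mod 14): 9 × 3 = 27 ≡ 13. So 3^3 ≡ 13 (mod 14).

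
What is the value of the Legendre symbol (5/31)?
(5/31) = 5^{15} mod 31 = 1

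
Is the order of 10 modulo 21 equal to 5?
No, the actual order is 6, not 5.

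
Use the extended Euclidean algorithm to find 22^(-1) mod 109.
Extended GCD: 22(5) + 109(-1) = 1. So 22^(-1) ≡ 5 ≡ 5 (mod 109). Verify: 22 × 5 = 110 ≡ 1 (mod 109)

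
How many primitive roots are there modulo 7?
2

The number of primitive roots modulo p is φ(p-1) = φ(6)
φ(6) = 2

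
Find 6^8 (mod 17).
8 = 8 (binary 1000). Repeated squaring mod 17: 6^1 ≡ 6; 6^2 ≡ 6² = 36 ≡ 2; 6^4 ≡ 2² = 4 ≡ 4; 6^8 ≡ 4² = 16 ≡ 16. So 6^8 ≡ 16 (mod 17).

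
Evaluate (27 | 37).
(27/37) = 27^{18} mod 37 = 1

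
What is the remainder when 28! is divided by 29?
By Wilson's theorem, (28)! ≡ -1 ≡ 28 (mod 29)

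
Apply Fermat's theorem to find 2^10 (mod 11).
By Fermat's Little Theorem, 2^{10} ≡ 1 (mod 11) since 11 is prime and gcd(2, 11) = 1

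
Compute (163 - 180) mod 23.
6

(163 - 180) = -17
-17 mod 23 = 6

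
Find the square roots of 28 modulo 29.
The square roots of 28 mod 29 are 12 and 17. Verify: 12² = 144 ≡ 28 (mod 29)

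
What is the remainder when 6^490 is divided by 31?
Using Fermat: 6^{30} ≡ 1 (mod 31). 490 ≡ 10 (mod 30). So 6^{490} ≡ 6^{10} ≡ 25 (mod 31)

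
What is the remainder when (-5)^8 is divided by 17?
(-5) ≡ 12 (mod 17). 8 = 8 (binary 1000). Repeated squaring mod 17: 12^1 ≡ 12; 12^2 ≡ 12² = 144 ≡ 8; 12^4 ≡ 8² = 64 ≡ 13; 12^8 ≡ 13² = 169 ≡ 16. So (-5)^8 ≡ 16 (mod 17).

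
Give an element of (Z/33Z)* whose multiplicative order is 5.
31 has order 5 mod 33 since 31^{5} ≡ 1 (mod 33) and no smaller power works.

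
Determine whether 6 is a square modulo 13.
By Euler's criterion: 6^{6} ≡ 12 (mod 13). Since this equals -1 (≡ 12), 6 is not a QR.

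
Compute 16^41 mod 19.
Using Fermat: 16^{18} ≡ 1 (mod 19). 41 ≡ 5 (mod 18). So 16^{41} ≡ 16^{5} ≡ 4 (mod 19)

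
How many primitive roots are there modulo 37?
12

The number of primitive roots modulo p is φ(p-1) = φ(36)
φ(36) = 12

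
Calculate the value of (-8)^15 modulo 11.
Using Fermat: (-8)^{10} ≡ 1 (mod 11). 15 ≡ 5 (mod 10). So (-8)^{15} ≡ (-8)^{5} ≡ 1 (mod 11)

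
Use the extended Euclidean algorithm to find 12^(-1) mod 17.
Extended GCD: 12(-7) + 17(5) = 1. So 12^(-1) ≡ 10 ≡ 10 (mod 17). Verify: 12 × 10 = 120 ≡ 1 (mod 17)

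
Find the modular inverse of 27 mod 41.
27^(-1) ≡ 38 (mod 41). Verification: 27 × 38 = 1026 ≡ 1 (mod 41)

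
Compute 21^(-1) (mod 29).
21^(-1) ≡ 18 (mod 29). Verification: 21 × 18 = 378 ≡ 1 (mod 29)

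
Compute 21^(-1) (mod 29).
21^(-1) ≡ 18 (mod 29). Verification: 21 × 18 = 378 ≡ 1 (mod 29)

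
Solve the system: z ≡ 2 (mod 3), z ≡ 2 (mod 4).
M = 3 × 4 = 12. M₁ = 4, y₁ ≡ 1 (mod 3). M₂ = 3, y₂ ≡ 3 (mod 4). z = 2×4×1 + 2×3×3 ≡ 2 (mod 12)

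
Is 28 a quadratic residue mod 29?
By Euler's criterion: 28^{14} ≡ 1 (mod 29). Since this equals 1, 28 is a QR.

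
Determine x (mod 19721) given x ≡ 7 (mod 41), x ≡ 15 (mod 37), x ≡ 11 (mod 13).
89

Using the Chinese Remainder Theorem:
M = product of moduli = 19721
For equation 1: M_1 = 481, 481 ≡ 30 (mod 41), inverse of 481 mod 41 is 26 (check: 30 × 26 = 780 ≡ 1 (mod 41))
For equation 2: M_2 = 533, 533 ≡ 15 (mod 37), inverse of 533 mod 37 is 5 (check: 15 × 5 = 75 ≡ 1 (mod 37))
For equation 3: M_3 = 1517, 1517 ≡ 9 (mod 13), inverse of 1517 mod 13 is 3 (check: 9 × 3 = 27 ≡ 1 (mod 13))
Combine: x ≡ Σ r_i×M_i×(M_i⁻¹ mod m_i) = 7×481×26 + 15×533×5 + 11×1517×3 = 87542 + 39975 + 50061 = 177578
177578 mod 19721 = 89
x ≡ 89 (mod 19721)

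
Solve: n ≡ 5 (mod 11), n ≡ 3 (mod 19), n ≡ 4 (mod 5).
M = 11 × 19 × 5 = 1045. M₁ = 95, y₁ ≡ 8 (mod 11). M₂ = 55, y₂ ≡ 9 (mod 19). M₃ = 209, y₃ ≡ 4 (mod 5). n = 5×95×8 + 3×55×9 + 4×209×4 ≡ 269 (mod 1045)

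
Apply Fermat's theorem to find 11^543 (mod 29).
By Fermat: 11^{28} ≡ 1 (mod 29). 543 ≡ 11 (mod 28). So 11^{543} ≡ 11^{11} ≡ 10 (mod 29)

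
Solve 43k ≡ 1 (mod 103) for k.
12

Using Extended Euclidean Algorithm:
gcd(43, 103) = 1
Bezout coefficients: 43 × 12 + 103 × -5 = 1
So 43 × 12 ≡ 1 (mod 103)
The inverse is 12 mod 103 = 12
Verification: 43 × 12 = 516 = 5 × 103 + 1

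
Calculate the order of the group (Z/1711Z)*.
1624

Prime factorization: 1711 = 29 × 59
Using the formula φ(n) = n × Π(1 - 1/p) for each prime factor p:
φ(1711) = 1711 × (1 - 1/29) × (1 - 1/59)
φ(1711) = 1624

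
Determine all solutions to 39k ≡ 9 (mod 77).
18

Since gcd(39, 77) = 1 divides 9, a solution exists.
Multiply both sides by the inverse of 39 mod 77:
  39^(-1) mod 77 = 2
  x ≡ 2 × 9 ≡ 18 ≡ 18 (mod 77)
Verification: 39 × 18 = 702 = 9 × 77 + 9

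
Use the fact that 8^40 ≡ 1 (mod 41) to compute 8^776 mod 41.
By Fermat: 8^{40} ≡ 1 (mod 41). 776 ≡ 16 (mod 40). So 8^{776} ≡ 8^{16} ≡ 10 (mod 41)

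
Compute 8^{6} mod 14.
8

Using successive squaring:
Binary expansion of 6: 110
Powers of 8 mod 14 (each is the square of the previous):
  8^1 ≡ 8 (mod 14)
  8^2 ≡ 8² = 64 ≡ 8 (mod 14)
  8^4 ≡ 8² = 64 ≡ 8 (mod 14)
6 = 4 + 2, so 8^6 = 8^4 × 8^2 ≡ 8 × 8 (mod 14)
Multiplying step by step:
  8 × 8 = 64 ≡ 8 (mod 14)
Result: 8^6 ≡ 8 (mod 14)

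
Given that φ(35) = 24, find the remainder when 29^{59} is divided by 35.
By Euler: 29^{24} ≡ 1 (mod 35) since gcd(29, 35) = 1. 59 = 2×24 + 11. So 29^{59} ≡ 29^{11} ≡ 29 (mod 35)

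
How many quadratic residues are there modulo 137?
For prime 137, there are (p-1)/2 = (137-1)/2 = 68 quadratic residues (excluding 0).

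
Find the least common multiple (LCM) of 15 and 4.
60

First find GCD(15, 4) using the Euclidean algorithm:
15 = 3 × 4 + 3
4 = 1 × 3 + 1
3 = 3 × 1 + 0
GCD(15, 4) = 1

LCM formula: LCM(a, b) = (a × b) / GCD(a, b)
LCM(15, 4) = (15 × 4) / 1
LCM(15, 4) = 60 / 1
LCM(15, 4) = 60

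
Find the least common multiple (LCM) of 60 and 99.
1980

First find GCD(60, 99) using the Euclidean algorithm:
60 = 0 × 99 + 60
99 = 1 × 60 + 39
60 = 1 × 39 + 21
39 = 1 × 21 + 18
21 = 1 × 18 + 3
18 = 6 × 3 + 0
GCD(60, 99) = 3

LCM formula: LCM(a, b) = (a × b) / GCD(a, b)
LCM(60, 99) = (60 × 99) / 3
LCM(60, 99) = 5940 / 3
LCM(60, 99) = 1980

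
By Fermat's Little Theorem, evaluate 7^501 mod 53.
By Fermat: 7^{52} ≡ 1 (mod 53). 501 ≡ 33 (mod 52). So 7^{501} ≡ 7^{33} ≡ 29 (mod 53)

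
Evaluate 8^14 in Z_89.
Using repeated squaring. 14 = 8 + 4 + 2 (binary 1110). Repeated squaring mod 89: 8^1 ≡ 8; 8^2 ≡ 8² = 64 ≡ 64; 8^4 ≡ 64² = 4096 ≡ 2; 8^8 ≡ 2² = 4 ≡ 4. Multiply: 8^14 = 8^8 × 8^4 × 8^2 ≡ 4 × 2 × 64 (mod 89): 4 × 2 = 8 ≡ 8; 8 × 64 = 512 ≡ 67. So 8^14 ≡ 67 (mod 89).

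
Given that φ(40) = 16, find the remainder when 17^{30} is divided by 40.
By Euler: 17^{16} ≡ 1 (mod 40) since gcd(17, 40) = 1. 30 = 1×16 + 14. So 17^{30} ≡ 17^{14} ≡ 9 (mod 40)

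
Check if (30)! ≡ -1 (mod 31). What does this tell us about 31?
(30)! mod 31 = 30. Since this equals -1 (mod 31), Wilson confirms 31 is prime.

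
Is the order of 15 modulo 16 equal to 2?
Yes, ord_16(15) = 2.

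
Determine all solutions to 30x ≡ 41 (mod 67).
17

Since gcd(30, 67) = 1 divides 41, a solution exists.
Multiply both sides by the inverse of 30 mod 67:
  30^(-1) mod 67 = 38
  x ≡ 38 × 41 ≡ 1558 ≡ 17 (mod 67)
Verification: 30 × 17 = 510 = 7 × 67 + 41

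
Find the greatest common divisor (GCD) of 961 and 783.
1

Using the Euclidean algorithm:
961 = 1 × 783 + 178
783 = 4 × 178 + 71
178 = 2 × 71 + 36
71 = 1 × 36 + 35
36 = 1 × 35 + 1
35 = 35 × 1 + 0

GCD(961, 783) = 1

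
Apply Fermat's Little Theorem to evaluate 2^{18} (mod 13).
12

By Fermat's Little Theorem, a^(p-1) ≡ 1 (mod p) for prime p and gcd(a, p) = 1
Here p = 13, so 2^12 ≡ 1 (mod 13)
We can reduce the exponent: 18 mod 12 = 6
So 2^18 ≡ 2^6 (mod 13)
Computing: 2^6 mod 13 = 12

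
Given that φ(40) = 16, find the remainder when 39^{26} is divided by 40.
By Euler: 39^{16} ≡ 1 (mod 40) since gcd(39, 40) = 1. 26 = 1×16 + 10. So 39^{26} ≡ 39^{10} ≡ 1 (mod 40)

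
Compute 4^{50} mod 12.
4

Using successive squaring:
Binary expansion of 50: 110010
Powers of 4 mod 12 (each is the square of the previous):
  4^1 ≡ 4 (mod 12)
  4^2 ≡ 4² = 16 ≡ 4 (mod 12)
  4^4 ≡ 4² = 16 ≡ 4 (mod 12)
  4^8 ≡ 4² = 16 ≡ 4 (mod 12)
  4^16 ≡ 4² = 16 ≡ 4 (mod 12)
  4^32 ≡ 4² = 16 ≡ 4 (mod 12)
50 = 32 + 16 + 2, so 4^50 = 4^32 × 4^16 × 4^2 ≡ 4 × 4 × 4 (mod 12)
Multiplying step by step:
  4 × 4 = 16 ≡ 4 (mod 12)
  4 × 4 = 16 ≡ 4 (mod 12)
Result: 4^50 ≡ 4 (mod 12)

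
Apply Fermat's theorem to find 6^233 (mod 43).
By Fermat: 6^{42} ≡ 1 (mod 43). 233 = 5×42 + 23. So 6^{233} ≡ 6^{23} ≡ 36 (mod 43)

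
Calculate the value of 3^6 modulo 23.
6 = 4 + 2 (binary 110). Repeated squaring mod 23: 3^1 ≡ 3; 3^2 ≡ 3² = 9 ≡ 9; 3^4 ≡ 9² = 81 ≡ 12. Multiply: 3^6 = 3^4 × 3^2 ≡ 12 × 9 (mod 23): 12 × 9 = 108 ≡ 16. So 3^6 ≡ 16 (mod 23).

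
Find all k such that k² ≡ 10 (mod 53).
The square roots of 10 mod 53 are 13 and 40. Verify: 13² = 169 ≡ 10 (mod 53)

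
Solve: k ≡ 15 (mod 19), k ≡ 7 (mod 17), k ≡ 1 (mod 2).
M = 19 × 17 × 2 = 646. M₁ = 34, y₁ ≡ 14 (mod 19). M₂ = 38, y₂ ≡ 13 (mod 17). M₃ = 323, y₃ ≡ 1 (mod 2). k = 15×34×14 + 7×38×13 + 1×323×1 ≡ 585 (mod 646)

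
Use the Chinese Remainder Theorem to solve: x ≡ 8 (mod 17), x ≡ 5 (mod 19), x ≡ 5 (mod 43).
2456

Using the Chinese Remainder Theorem:
M = product of moduli = 13889
For equation 1: M_1 = 817, 817 ≡ 1 (mod 17), inverse of 817 mod 17 is 1 (check: 1 × 1 = 1 ≡ 1 (mod 17))
For equation 2: M_2 = 731, 731 ≡ 9 (mod 19), inverse of 731 mod 19 is 17 (check: 9 × 17 = 153 ≡ 1 (mod 19))
For equation 3: M_3 = 323, 323 ≡ 22 (mod 43), inverse of 323 mod 43 is 2 (check: 22 × 2 = 44 ≡ 1 (mod 43))
Combine: x ≡ Σ r_i×M_i×(M_i⁻¹ mod m_i) = 8×817×1 + 5×731×17 + 5×323×2 = 6536 + 62135 + 3230 = 71901
71901 mod 13889 = 2456
x ≡ 2456 (mod 13889)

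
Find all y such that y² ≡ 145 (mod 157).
The square roots of 145 mod 157 are 50 and 107. Verify: 50² = 2500 ≡ 145 (mod 157)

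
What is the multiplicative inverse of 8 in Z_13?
5

Using Extended Euclidean Algorithm:
gcd(8, 13) = 1
Bezout coefficients: 8 × 5 + 13 × -3 = 1
So 8 × 5 ≡ 1 (mod 13)
The inverse is 5 mod 13 = 5
Verification: 8 × 5 = 40 = 3 × 13 + 1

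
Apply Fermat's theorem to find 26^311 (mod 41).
By Fermat: 26^{40} ≡ 1 (mod 41). 311 = 7×40 + 31. So 26^{311} ≡ 26^{31} ≡ 29 (mod 41)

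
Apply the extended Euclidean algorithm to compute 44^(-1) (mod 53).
Extended GCD: 44(-6) + 53(5) = 1. So 44^(-1) ≡ 47 ≡ 47 (mod 53). Verify: 44 × 47 = 2068 ≡ 1 (mod 53)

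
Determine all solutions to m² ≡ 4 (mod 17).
The square roots of 4 mod 17 are 2 and 15. Verify: 2² = 4 ≡ 4 (mod 17)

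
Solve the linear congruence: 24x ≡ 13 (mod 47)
26

Since gcd(24, 47) = 1 divides 13, a solution exists.
Multiply both sides by the inverse of 24 mod 47:
  24^(-1) mod 47 = 2
  x ≡ 2 × 13 ≡ 26 ≡ 26 (mod 47)
Verification: 24 × 26 = 624 = 13 × 47 + 13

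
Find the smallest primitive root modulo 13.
2

A primitive root g modulo p has order p-1 = 12
Prime divisors of 12: [2, 3]
g is a primitive root iff g^(12/q) ≢ 1 (mod 13) for each prime divisor q
Testing small values:
  g = 2: 2^6 ≡ 12, 2^4 ≡ 3 (mod 13) → none is 1, primitive root!
The smallest primitive root is 2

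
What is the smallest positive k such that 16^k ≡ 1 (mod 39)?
Powers of 16 mod 39: 16^1≡16, 16^2≡22, 16^3≡1. Order = 3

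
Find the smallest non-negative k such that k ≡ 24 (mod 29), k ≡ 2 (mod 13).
314

Using the Chinese Remainder Theorem:
M = product of moduli = 377
For equation 1: M_1 = 13, 13 ≡ 13 (mod 29), inverse of 13 mod 29 is 9 (check: 13 × 9 = 117 ≡ 1 (mod 29))
For equation 2: M_2 = 29, 29 ≡ 3 (mod 13), inverse of 29 mod 13 is 9 (check: 3 × 9 = 27 ≡ 1 (mod 13))
Combine: k ≡ Σ r_i×M_i×(M_i⁻¹ mod m_i) = 24×13×9 + 2×29×9 = 2808 + 522 = 3330
3330 mod 377 = 314
k ≡ 314 (mod 377)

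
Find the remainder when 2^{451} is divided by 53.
By Fermat: 2^{52} ≡ 1 (mod 53). 451 = 8×52 + 35. So 2^{451} ≡ 2^{35} ≡ 18 (mod 53)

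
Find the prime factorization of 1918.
2 × 7 × 137

Divide by primes starting from smallest:
1918 ÷ 2 = 959
959 ÷ 7 = 137
137 ÷ 137 = 1

1918 = 2 × 7 × 137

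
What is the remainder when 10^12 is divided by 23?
Using repeated squaring. 12 = 8 + 4 (binary 1100). Repeated squaring mod 23: 10^1 ≡ 10; 10^2 ≡ 10² = 100 ≡ 8; 10^4 ≡ 8² = 64 ≡ 18; 10^8 ≡ 18² = 324 ≡ 2. Multiply: 10^12 = 10^8 × 10^4 ≡ 2 × 18 (mod 23): 2 × 18 = 36 ≡ 13. So 10^12 ≡ 13 (mod 23).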